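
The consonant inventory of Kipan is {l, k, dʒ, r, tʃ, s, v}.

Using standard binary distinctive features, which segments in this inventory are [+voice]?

l, dʒ, r, v

The feature [voice] marks segments produced with vocal-fold vibration. In this inventory /l, dʒ, r, v/ have that property, so they are [+voice]; /k, tʃ, s/ are [-voice].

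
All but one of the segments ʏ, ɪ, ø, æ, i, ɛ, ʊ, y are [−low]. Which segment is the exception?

æ

Every segment except /æ/ is [−low]. /æ/ (low front unrounded vowel) is [+low], so it is the exception.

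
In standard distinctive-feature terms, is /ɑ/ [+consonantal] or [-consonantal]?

[-consonantal]

/ɑ/ is the low back unrounded vowel. The feature [consonantal] marks segments produced with a major constriction in the vocal tract; /ɑ/ lacks this property, so it is [-consonantal].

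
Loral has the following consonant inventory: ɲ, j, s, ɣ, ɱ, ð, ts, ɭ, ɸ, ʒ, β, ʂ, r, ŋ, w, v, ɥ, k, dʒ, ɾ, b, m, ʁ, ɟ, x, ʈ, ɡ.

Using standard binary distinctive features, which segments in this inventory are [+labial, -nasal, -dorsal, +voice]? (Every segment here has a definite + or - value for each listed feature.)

β, v, b

Among the inventory, the [+labial] segments are /ɱ, ɸ, β, w, v, ɥ, b, m/.
Within that set, [-nasal] gives /ɸ, β, w, v, ɥ, b/.
Of those, [-dorsal] gives /ɸ, β, v, b/.
Then [+voice] leaves /β, v, b/.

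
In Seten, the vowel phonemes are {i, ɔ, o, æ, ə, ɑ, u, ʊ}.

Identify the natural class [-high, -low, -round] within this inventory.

ə

Checking each segment against [-high], [-low], [-round]: /ə/ (mid central vowel (schwa)) satisfies every feature; every other segment in the inventory fails at least one.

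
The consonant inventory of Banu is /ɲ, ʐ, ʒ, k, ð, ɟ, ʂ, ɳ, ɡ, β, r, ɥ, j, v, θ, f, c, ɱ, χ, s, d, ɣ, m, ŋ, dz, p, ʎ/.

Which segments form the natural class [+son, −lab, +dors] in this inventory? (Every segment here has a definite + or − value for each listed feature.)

ɲ, j, ŋ, ʎ

Checking each segment against [+sonorant], [−labial], [+dorsal]: /ɲ/ (palatal nasal), /j/ (palatal glide), /ŋ/ (velar nasal), /ʎ/ (palatal lateral approximant) satisfy every feature; every other segment in the inventory fails at least one.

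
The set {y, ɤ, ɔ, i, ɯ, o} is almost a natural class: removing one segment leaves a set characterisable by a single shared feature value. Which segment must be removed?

[tense] groups all but one: /y, o, ɤ, i, ɯ/ share [+tense] while /ɔ/ (mid back rounded lax vowel) alone is [−tense]. Removing any other segment would not leave a single-feature class that excludes it.

ɔ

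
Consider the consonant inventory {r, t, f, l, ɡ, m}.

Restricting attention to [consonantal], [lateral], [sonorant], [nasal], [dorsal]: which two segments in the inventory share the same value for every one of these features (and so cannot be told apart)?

/t/ (voiceless alveolar stop) and /f/ (voiceless labiodental fricative) are both [+consonantal], [−lateral], [−sonorant], [−nasal], [−dorsal], so none of the listed features separates them. (They do differ in [continuant], [labial] and [coronal], which are not among the given features.) Every other pair in the inventory differs on at least one listed feature.

t, f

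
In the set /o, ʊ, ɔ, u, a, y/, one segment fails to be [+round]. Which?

/ʊ, y, u, ɔ, o/ are all [+round]; /a/ (low unrounded vowel) is [-round].

a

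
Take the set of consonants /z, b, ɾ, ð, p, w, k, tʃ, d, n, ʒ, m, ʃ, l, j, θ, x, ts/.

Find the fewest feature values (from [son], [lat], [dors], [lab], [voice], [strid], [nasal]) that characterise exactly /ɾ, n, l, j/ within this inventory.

The class [+sonorant], [-labial] has exactly /ɾ, n, l, j/ as its extension in this inventory. No smaller conjunction from the listed features achieves this: [-labial] alone would also admit /z, ð, k, tʃ, …/; [+sonorant] alone would also admit /w, m/; and checking the remaining single features turns up none with this extension.

[+son, -lab]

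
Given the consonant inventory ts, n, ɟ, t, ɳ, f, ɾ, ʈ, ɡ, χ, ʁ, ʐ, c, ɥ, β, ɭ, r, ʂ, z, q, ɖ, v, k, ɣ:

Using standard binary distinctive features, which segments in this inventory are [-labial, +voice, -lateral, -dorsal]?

n, ɳ, ɾ, ʐ, r, z, ɖ

Eliminate segments failing any feature: /ts, t, ʈ, χ, c, ʂ, q, k/ are [-voice]; /ɟ, ɡ, ʁ, ɣ/ are [+dorsal]; /f, ɥ, β, v/ are [+labial]; /ɭ/ is [+lateral]. The remaining /n, ɳ, ɾ, ʐ, r, z, ɖ/ satisfy [-labial], [+voice], [-lateral], [-dorsal].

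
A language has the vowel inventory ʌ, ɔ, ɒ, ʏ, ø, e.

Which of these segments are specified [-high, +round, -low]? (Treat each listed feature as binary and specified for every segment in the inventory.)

ɔ, ø

First, the [-high] segments are /ʌ, ɔ, ɒ, ø, e/.
Among these, [+round] gives /ɔ, ɒ, ø/.
Then [-low] leaves /ɔ, ø/.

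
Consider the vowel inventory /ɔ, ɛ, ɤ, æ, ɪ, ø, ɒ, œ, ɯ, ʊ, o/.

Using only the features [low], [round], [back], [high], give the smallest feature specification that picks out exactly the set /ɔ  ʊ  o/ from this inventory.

Every target segment is [−low], [+back], [+round]; each remaining inventory member fails at least one of these. Each conjunct is needed — [+back, +round] alone would also admit /ɒ/; [−low, +round] alone would also admit /ø, œ/; [−low, +back] alone would also admit /ɤ, ɯ/ — and no other combination of two listed features has exactly this extension, so three is the minimum.

[−low, +back, +round]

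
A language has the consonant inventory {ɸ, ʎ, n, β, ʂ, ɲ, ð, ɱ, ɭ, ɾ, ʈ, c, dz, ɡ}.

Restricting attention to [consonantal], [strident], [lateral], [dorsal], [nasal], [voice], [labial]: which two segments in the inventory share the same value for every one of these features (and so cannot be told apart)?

ð, ɾ

Both /ð/ and /ɾ/ are [+consonantal], [−strident], [−lateral], [−dorsal], [−nasal], [+voice], [−labial]. Since the list omits [sonorant] — which does distinguish the voiced dental fricative from the alveolar tap — this pair collapses; all other pairs remain distinct.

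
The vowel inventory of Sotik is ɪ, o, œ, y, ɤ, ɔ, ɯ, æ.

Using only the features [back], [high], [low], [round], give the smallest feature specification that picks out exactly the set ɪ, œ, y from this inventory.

The class [-low], [-back] has exactly /ɪ, œ, y/ as its extension in this inventory. No smaller conjunction from the listed features achieves this: [-back] alone would also admit /æ/; [-low] alone would also admit /o, ɤ, ɔ, ɯ/; and checking the remaining single features turns up none with this extension.

[-low, -back]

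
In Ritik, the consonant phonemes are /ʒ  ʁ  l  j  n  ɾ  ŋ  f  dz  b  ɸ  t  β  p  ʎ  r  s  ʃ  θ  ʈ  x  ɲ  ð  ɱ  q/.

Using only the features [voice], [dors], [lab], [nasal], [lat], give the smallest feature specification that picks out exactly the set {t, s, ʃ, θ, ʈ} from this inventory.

Every target segment is [-voice], [-labial], [-dorsal]; each remaining inventory member fails at least one of these. Each conjunct is needed — [-labial, -dorsal] alone would also admit /ʒ, l, n, ɾ, …/; [-voice, -dorsal] alone would also admit /f, ɸ, p/; [-voice, -labial] alone would also admit /x, q/ — and no other combination of two listed features has exactly this extension, so three is the minimum.

[-voice, -lab, -dors]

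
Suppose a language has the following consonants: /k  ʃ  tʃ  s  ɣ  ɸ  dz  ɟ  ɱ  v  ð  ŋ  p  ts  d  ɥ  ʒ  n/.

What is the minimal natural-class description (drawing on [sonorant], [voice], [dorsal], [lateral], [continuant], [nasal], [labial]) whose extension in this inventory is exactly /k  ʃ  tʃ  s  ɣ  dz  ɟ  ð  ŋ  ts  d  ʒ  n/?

[-labial]

The target set is precisely the extension of [-labial] in this inventory.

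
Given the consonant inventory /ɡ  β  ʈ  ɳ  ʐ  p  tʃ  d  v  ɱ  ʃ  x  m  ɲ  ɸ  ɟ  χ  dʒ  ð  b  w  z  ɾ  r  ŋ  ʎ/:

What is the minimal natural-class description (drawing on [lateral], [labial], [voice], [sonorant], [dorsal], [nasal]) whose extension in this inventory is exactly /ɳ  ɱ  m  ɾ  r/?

The class [+sonorant], [−dorsal] has exactly /ɳ, ɱ, m, ɾ, r/ as its extension in this inventory. No smaller conjunction from the listed features achieves this: [−dorsal] alone would also admit /β, ʈ, ʐ, p, …/; [+sonorant] alone would also admit /ɲ, w, ŋ, ʎ/; and checking the remaining single features turns up none with this extension.

[+sonorant, −dorsal]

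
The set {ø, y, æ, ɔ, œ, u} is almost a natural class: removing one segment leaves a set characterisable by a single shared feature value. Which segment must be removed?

/ø, u, ɔ, y, œ/ are all [+round], but /æ/ (low front unrounded vowel) is [-round]. No other single segment can be removed to leave a set sharing one feature value that the removed segment lacks, so /æ/ is the odd one out.

æ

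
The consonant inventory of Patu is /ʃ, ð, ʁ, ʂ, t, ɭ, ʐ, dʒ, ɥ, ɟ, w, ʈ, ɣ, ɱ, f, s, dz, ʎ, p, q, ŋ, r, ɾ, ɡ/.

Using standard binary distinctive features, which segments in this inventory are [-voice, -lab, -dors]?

Eliminate segments failing any feature: /ð, ʁ, ɭ, ʐ, dʒ, ɥ, ɟ, w, ɣ, ɱ, dz, ʎ, ŋ, r, ɾ, ɡ/ are [+voice]; /f, p/ are [+labial]; /q/ is [+dorsal]. The remaining /ʃ, ʂ, t, ʈ, s/ satisfy [-voice], [-labial], [-dorsal].

ʃ, ʂ, t, ʈ, s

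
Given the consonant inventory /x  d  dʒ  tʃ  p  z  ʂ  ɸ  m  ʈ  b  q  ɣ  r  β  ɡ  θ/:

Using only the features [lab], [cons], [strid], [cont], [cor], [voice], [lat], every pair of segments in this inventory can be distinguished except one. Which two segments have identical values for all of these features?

b, m

On the given features, /b/ and /m/ have an identical profile: [+labial], [+consonantal], [−strident], [−continuant], [−coronal], [+voice], [−lateral]. No other two segments in the inventory coincide on all 7 features. (They do differ in [sonorant] and [nasal], which are not among the given features.)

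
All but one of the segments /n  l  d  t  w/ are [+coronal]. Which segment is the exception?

w

Every segment except /w/ is [+coronal]. /w/ (labial-velar glide) is [−coronal], so it is the exception.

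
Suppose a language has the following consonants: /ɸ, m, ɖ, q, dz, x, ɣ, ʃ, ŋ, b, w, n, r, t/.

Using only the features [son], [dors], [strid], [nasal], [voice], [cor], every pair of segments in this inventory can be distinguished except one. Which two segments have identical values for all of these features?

Both /x/ and /q/ are [−sonorant], [+dorsal], [−strident], [−nasal], [−voice], [−coronal]. Since the list omits [continuant] and [high] — which do distinguish the voiceless velar fricative from the voiceless uvular stop — this pair collapses; all other pairs remain distinct.

x, q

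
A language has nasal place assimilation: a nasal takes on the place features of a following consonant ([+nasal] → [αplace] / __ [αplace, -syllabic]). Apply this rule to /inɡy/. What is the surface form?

[iŋɡy]

The only nasal preceding a consonant is /n/ before /ɡ/. /ɡ/ is [+dorsal], so /n/ → /ŋ/, giving [iŋɡy].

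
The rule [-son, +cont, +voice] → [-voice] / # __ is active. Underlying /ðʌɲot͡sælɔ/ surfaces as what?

The only segment in the rule's environment that also matches [-son, +cont, +voice] is /ð/. Applying [-voice] turns the voiced dental fricative into /θ/ (voiceless dental fricative), giving [θʌɲot͡sælɔ].

[θʌɲot͡sælɔ]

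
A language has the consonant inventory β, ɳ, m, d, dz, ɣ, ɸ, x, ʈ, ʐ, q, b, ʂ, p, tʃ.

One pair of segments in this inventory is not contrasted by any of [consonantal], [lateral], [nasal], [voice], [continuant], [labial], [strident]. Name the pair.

Both /q/ and /ʈ/ are [+consonantal], [-lateral], [-nasal], [-voice], [-continuant], [-labial], [-strident]. Since the list omits [coronal] and [dorsal] — which do distinguish the voiceless uvular stop from the voiceless retroflex stop — this pair collapses; all other pairs remain distinct.

q, ʈ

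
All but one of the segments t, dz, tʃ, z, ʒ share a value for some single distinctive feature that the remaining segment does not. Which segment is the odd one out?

The remaining segments after removing /t/ share [+strident]; /t/ (voiceless alveolar stop) is [−strident]. For every other candidate removal, the leftover set fails to share any single feature value that the removed segment lacks.

t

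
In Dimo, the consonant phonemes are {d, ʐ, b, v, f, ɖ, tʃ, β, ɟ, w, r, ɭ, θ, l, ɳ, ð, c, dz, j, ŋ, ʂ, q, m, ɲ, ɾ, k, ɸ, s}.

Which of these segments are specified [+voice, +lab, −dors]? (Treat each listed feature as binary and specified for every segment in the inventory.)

Among the inventory, the [+voice] segments are /d, ʐ, b, v, ɖ, β, ɟ, w, r, ɭ, l, ɳ, ð, dz, j, ŋ, m, ɲ, ɾ/.
Of those, [+labial] gives /b, v, β, w, m/.
Among these, [−dorsal] leaves /b, v, β, m/.

b, v, β, m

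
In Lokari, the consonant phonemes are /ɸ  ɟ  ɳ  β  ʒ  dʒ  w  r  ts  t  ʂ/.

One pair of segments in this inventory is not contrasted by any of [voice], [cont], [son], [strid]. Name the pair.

r, w

Both /r/ and /w/ are [+voice], [+continuant], [+sonorant], [-strident]. Since the list omits [labial], [round], [coronal] and [dorsal] — which do distinguish the alveolar trill from the labial-velar glide — this pair collapses; all other pairs remain distinct.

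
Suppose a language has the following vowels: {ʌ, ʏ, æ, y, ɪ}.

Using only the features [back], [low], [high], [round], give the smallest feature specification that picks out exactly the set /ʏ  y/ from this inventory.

[+round]

/ʏ, y/ are exactly the [+round] segments in the inventory, so a single feature suffices.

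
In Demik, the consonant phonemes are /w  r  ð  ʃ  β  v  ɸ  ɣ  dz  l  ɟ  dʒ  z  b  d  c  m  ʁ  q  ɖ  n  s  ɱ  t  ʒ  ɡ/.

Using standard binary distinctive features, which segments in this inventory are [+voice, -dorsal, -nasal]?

Checking each segment against [+voice], [-dorsal], [-nasal]: /r/ (alveolar trill), /ð/ (voiced dental fricative), /β/ (voiced bilabial fricative), /v/ (voiced labiodental fricative), /dz/ (voiced alveolar affricate), /l/ (alveolar lateral approximant), among others, satisfy every feature; every other segment in the inventory fails at least one.

r, ð, β, v, dz, l, dʒ, z, b, d, ɖ, ʒ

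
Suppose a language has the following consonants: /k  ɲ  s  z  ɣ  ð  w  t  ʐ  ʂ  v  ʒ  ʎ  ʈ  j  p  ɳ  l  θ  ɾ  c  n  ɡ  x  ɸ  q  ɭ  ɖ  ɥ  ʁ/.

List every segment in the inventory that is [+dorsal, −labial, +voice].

ɲ, ɣ, ʎ, j, ɡ, ʁ

The [+dorsal] segments are /k, ɲ, ɣ, w, ʎ, j, c, ɡ, x, q, ɥ, ʁ/.
Among these, [−labial] gives /k, ɲ, ɣ, ʎ, j, c, ɡ, x, q, ʁ/.
Among these, [+voice] leaves /ɲ, ɣ, ʎ, j, ɡ, ʁ/.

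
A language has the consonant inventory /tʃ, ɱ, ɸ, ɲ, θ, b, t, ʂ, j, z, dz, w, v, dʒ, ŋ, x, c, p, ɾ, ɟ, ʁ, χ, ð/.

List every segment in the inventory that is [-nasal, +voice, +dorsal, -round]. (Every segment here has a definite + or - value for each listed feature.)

j, ɟ, ʁ

Among the inventory, the [-nasal] segments are /tʃ, ɸ, θ, b, t, ʂ, j, z, dz, w, v, dʒ, x, c, p, ɾ, ɟ, ʁ, χ, ð/.
Then [+voice] gives /b, j, z, dz, w, v, dʒ, ɾ, ɟ, ʁ, ð/.
Then [+dorsal] gives /j, w, ɟ, ʁ/.
Among these, [-round] leaves /j, ɟ, ʁ/.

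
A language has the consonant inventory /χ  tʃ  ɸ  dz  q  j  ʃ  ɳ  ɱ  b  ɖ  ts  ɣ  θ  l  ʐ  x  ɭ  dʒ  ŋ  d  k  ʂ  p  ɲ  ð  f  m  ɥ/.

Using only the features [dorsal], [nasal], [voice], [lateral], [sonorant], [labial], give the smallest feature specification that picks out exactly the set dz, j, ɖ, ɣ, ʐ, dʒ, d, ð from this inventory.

[+voice, −nasal, −lateral, −labial]

/dz, j, ɖ, ɣ, ʐ, dʒ, d, ð/ are all [+voice], [−nasal], [−lateral], [−labial], and no other segment in the inventory matches all four values. Dropping any one of them over-generates: [−nasal, −lateral, −labial] alone would also admit /χ, tʃ, q, ʃ, …/; [+voice, −lateral, −labial] alone would also admit /ɳ, ŋ, ɲ/; [+voice, −nasal, −labial] alone would also admit /l, ɭ/; [+voice, −nasal, −lateral] alone would also admit /b, ɥ/. No other combination of three listed features picks out exactly this set either, so fewer than four features will not do.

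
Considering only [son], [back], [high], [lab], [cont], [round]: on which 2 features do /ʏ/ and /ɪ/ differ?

[labial], [round]

/ʏ/ is the high front rounded lax vowel and /ɪ/ is the high front unrounded lax vowel. Both are [+sonorant], [-back], [+high], [+continuant]. /ʏ/ is [+labial] while /ɪ/ is [-labial]; /ʏ/ is [+round] while /ɪ/ is [-round], so the distinguishing features are [labial], [round].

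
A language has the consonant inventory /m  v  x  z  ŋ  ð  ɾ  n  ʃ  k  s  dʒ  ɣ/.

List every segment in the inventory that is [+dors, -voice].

Checking each segment against [+dorsal], [-voice]: /x/ (voiceless velar fricative), /k/ (voiceless velar stop) satisfy every feature; every other segment in the inventory fails at least one.

x, k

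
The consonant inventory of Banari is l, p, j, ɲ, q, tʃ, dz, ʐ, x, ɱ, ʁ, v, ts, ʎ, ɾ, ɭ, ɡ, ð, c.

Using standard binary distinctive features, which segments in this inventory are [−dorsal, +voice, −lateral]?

dz, ʐ, ɱ, v, ɾ, ð

First, the [−dorsal] segments are /l, p, tʃ, dz, ʐ, ɱ, v, ts, ɾ, ɭ, ð/.
Then [+voice] gives /l, dz, ʐ, ɱ, v, ɾ, ɭ, ð/.
Among these, [−lateral] leaves /dz, ʐ, ɱ, v, ɾ, ð/.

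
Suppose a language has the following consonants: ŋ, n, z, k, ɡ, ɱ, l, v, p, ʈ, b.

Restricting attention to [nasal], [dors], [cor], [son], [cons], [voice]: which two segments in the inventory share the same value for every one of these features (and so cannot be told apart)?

/b/ (voiced bilabial stop) and /v/ (voiced labiodental fricative) are both [-nasal], [-dorsal], [-coronal], [-sonorant], [+consonantal], [+voice], so none of the listed features separates them. (They do differ in [continuant], which is not among the given features.) Every other pair in the inventory differs on at least one listed feature.

b, v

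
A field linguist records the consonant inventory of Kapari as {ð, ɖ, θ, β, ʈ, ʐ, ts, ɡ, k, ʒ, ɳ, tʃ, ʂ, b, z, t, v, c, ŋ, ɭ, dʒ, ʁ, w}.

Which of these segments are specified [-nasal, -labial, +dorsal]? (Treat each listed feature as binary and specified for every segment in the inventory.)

Eliminate segments failing any feature: /ð, ɖ, θ, ʈ, ʐ, ts, ʒ, tʃ, ʂ, z, t, ɭ, dʒ/ are [-dorsal]; /β, b, v, w/ are [+labial]; /ɳ, ŋ/ are [+nasal]. The remaining /ɡ, k, c, ʁ/ satisfy [-nasal], [-labial], [+dorsal].

ɡ, k, c, ʁ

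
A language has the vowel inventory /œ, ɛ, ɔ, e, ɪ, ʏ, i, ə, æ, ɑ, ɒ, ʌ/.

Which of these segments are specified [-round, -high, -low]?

Checking each segment against [-round], [-high], [-low]: /ɛ/ (mid front unrounded lax vowel), /e/ (mid front unrounded tense vowel), /ə/ (mid central vowel (schwa)), /ʌ/ (mid back unrounded lax vowel) satisfy every feature; every other segment in the inventory fails at least one.

ɛ, e, ə, ʌ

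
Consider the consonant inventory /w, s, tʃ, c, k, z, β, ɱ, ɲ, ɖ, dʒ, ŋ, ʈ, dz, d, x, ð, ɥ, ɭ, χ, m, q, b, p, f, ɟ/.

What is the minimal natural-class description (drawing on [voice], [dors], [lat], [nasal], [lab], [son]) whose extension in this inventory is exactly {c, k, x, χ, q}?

[-voice, +dors]

Every target segment is [-voice], [+dorsal]; each remaining inventory member fails at least one of these. Each conjunct is needed — [+dorsal] alone would also admit /w, ɲ, ŋ, ɥ, …/; [-voice] alone would also admit /s, tʃ, ʈ, p, …/ — and no other single listed feature has exactly this extension, so two is the minimum.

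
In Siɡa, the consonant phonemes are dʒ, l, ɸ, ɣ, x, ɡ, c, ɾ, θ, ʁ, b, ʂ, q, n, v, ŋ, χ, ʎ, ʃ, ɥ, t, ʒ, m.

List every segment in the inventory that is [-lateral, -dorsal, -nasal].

dʒ, ɸ, ɾ, θ, b, ʂ, v, ʃ, t, ʒ

The [-lateral] segments are /dʒ, ɸ, ɣ, x, ɡ, c, ɾ, θ, ʁ, b, ʂ, q, n, v, ŋ, χ, ʃ, ɥ, t, ʒ, m/.
Among these, [-dorsal] gives /dʒ, ɸ, ɾ, θ, b, ʂ, n, v, ʃ, t, ʒ, m/.
Within that set, [-nasal] leaves /dʒ, ɸ, ɾ, θ, b, ʂ, v, ʃ, t, ʒ/.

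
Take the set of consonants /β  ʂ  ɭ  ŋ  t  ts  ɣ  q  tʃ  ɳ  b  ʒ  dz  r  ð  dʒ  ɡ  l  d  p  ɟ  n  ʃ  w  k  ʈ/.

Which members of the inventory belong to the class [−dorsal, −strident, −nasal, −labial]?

ɭ, t, r, ð, l, d, ʈ

The [−dorsal] segments are /β, ʂ, ɭ, t, ts, tʃ, ɳ, b, ʒ, dz, r, ð, dʒ, l, d, p, n, ʃ, ʈ/.
Then [−strident] gives /β, ɭ, t, ɳ, b, r, ð, l, d, p, n, ʈ/.
Of those, [−nasal] gives /β, ɭ, t, b, r, ð, l, d, p, ʈ/.
Then [−labial] leaves /ɭ, t, r, ð, l, d, ʈ/.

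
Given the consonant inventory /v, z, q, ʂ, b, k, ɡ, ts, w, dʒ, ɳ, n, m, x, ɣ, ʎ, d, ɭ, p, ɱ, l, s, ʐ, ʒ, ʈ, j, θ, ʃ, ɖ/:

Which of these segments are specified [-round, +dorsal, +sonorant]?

ʎ, j

Eliminate segments failing any feature: /v, z, ʂ, b, ts, dʒ, ɳ, n, m, d, ɭ, p, ɱ, l, s, ʐ, ʒ, ʈ, θ, ʃ, ɖ/ are [-dorsal]; /q, k, ɡ, x, ɣ/ are [-sonorant]; /w/ is [+round]. The remaining /ʎ, j/ satisfy [-round], [+dorsal], [+sonorant].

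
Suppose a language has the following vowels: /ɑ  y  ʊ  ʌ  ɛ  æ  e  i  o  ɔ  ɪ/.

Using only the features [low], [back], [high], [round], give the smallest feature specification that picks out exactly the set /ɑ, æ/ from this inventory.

[+low]

/ɑ, æ/ are exactly the [+low] segments in the inventory, so a single feature suffices.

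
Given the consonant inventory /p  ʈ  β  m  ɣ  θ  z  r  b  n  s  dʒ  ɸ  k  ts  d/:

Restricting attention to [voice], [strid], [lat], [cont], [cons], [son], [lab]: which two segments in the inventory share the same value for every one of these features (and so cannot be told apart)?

On the given features, /k/ and /ʈ/ have an identical profile: [-voice], [-strident], [-lateral], [-continuant], [+consonantal], [-sonorant], [-labial]. No other two segments in the inventory coincide on all 7 features. (They do differ in [coronal] and [dorsal], which are not among the given features.)

k, ʈ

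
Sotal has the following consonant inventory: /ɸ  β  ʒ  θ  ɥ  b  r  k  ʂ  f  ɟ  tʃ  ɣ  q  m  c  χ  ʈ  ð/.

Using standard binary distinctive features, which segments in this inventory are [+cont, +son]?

ɥ, r

Checking each segment against [+continuant], [+sonorant]: /ɥ/ (labial-palatal glide), /r/ (alveolar trill) satisfy every feature; every other segment in the inventory fails at least one.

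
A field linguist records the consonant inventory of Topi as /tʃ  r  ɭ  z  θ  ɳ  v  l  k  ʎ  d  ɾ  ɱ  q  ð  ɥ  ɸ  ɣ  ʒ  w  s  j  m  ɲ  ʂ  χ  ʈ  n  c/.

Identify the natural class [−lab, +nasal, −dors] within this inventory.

Eliminate segments failing any feature: /tʃ, r, ɭ, z, θ, l, k, ʎ, d, ɾ, q, ð, ɣ, ʒ, s, j, ʂ, χ, ʈ, c/ are [−nasal]; /v, ɱ, ɥ, ɸ, w, m/ are [+labial]; /ɲ/ is [+dorsal]. The remaining /ɳ, n/ satisfy [−labial], [+nasal], [−dorsal].

ɳ, n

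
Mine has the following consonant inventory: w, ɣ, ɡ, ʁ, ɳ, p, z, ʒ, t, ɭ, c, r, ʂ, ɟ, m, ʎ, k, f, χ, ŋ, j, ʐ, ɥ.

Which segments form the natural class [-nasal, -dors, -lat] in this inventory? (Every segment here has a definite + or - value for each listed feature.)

p, z, ʒ, t, r, ʂ, f, ʐ

Among the inventory, the [-nasal] segments are /w, ɣ, ɡ, ʁ, p, z, ʒ, t, ɭ, c, r, ʂ, ɟ, ʎ, k, f, χ, j, ʐ, ɥ/.
Then [-dorsal] gives /p, z, ʒ, t, ɭ, r, ʂ, f, ʐ/.
Intersecting with [-lateral] leaves /p, z, ʒ, t, r, ʂ, f, ʐ/.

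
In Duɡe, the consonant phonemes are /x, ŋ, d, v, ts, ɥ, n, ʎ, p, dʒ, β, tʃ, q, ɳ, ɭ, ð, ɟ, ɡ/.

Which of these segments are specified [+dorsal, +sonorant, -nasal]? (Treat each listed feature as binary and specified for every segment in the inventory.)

Checking each segment against [+dorsal], [+sonorant], [-nasal]: /ɥ/ (labial-palatal glide), /ʎ/ (palatal lateral approximant) satisfy every feature; every other segment in the inventory fails at least one.

ɥ, ʎ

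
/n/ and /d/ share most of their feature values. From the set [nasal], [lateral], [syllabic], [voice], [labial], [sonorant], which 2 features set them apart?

[sonorant], [nasal]

/n/ is the alveolar nasal and /d/ is the voiced alveolar stop. Both are [-lateral], [-syllabic], [+voice], [-labial]. /n/ is [+sonorant] while /d/ is [-sonorant]; /n/ is [+nasal] while /d/ is [-nasal], so the distinguishing features are [sonorant], [nasal].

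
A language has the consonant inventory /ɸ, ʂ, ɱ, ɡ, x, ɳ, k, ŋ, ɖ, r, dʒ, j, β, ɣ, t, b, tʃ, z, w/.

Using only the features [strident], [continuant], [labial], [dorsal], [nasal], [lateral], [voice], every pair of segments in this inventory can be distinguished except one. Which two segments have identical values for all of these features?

Both /ɣ/ and /j/ are [-strident], [+continuant], [-labial], [+dorsal], [-nasal], [-lateral], [+voice]. Since the list omits [sonorant] and [back] — which do distinguish the voiced velar fricative from the palatal glide — this pair collapses; all other pairs remain distinct.

ɣ, j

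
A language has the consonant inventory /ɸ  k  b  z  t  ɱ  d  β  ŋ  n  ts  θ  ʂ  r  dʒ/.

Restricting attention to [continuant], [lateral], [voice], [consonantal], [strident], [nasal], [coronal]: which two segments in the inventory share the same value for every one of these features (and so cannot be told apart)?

ŋ, ɱ

Both /ŋ/ and /ɱ/ are [−continuant], [−lateral], [+voice], [+consonantal], [−strident], [+nasal], [−coronal]. Since the list omits [labial] and [dorsal] — which do distinguish the velar nasal from the labiodental nasal — this pair collapses; all other pairs remain distinct.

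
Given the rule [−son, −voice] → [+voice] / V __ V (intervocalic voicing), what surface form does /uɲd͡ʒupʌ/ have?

/p/ satisfies [−son, −voice] and sits in V __ V. The [+voice] counterpart of the voiceless bilabial stop is /b/. Other segments in /uɲd͡ʒupʌ/ either fail the structural description or are not in the environment, so the surface form is [uɲd͡ʒubʌ].

[uɲd͡ʒubʌ]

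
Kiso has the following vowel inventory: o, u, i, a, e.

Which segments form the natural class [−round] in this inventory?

The feature [round] marks segments produced with lip rounding. In this inventory /i, a, e/ lack that property, so they are [−round]; /o, u/ are [+round].

i, a, e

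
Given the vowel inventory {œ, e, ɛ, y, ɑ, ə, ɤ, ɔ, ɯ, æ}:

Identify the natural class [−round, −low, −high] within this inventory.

Checking each segment against [−round], [−low], [−high]: /e/ (mid front unrounded tense vowel), /ɛ/ (mid front unrounded lax vowel), /ə/ (mid central vowel (schwa)), /ɤ/ (mid back unrounded tense vowel) satisfy every feature; every other segment in the inventory fails at least one.

e, ɛ, ə, ɤ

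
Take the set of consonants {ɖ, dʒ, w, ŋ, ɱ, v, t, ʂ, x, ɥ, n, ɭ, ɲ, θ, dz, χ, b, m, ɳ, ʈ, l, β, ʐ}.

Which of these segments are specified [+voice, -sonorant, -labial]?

ɖ, dʒ, dz, ʐ

Checking each segment against [+voice], [-sonorant], [-labial]: /ɖ/ (voiced retroflex stop), /dʒ/ (voiced postalveolar affricate), /dz/ (voiced alveolar affricate), /ʐ/ (voiced retroflex fricative) satisfy every feature; every other segment in the inventory fails at least one.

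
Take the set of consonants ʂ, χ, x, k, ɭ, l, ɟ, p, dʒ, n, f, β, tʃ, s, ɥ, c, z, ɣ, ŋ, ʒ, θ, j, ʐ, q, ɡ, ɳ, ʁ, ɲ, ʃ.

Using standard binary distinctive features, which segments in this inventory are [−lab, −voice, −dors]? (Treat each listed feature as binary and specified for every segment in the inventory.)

ʂ, tʃ, s, θ, ʃ

Eliminate segments failing any feature: /χ, x, k, c, q/ are [+dorsal]; /ɭ, l, ɟ, dʒ, n, z, ɣ, ŋ, ʒ, j, ʐ, ɡ, ɳ, ʁ, ɲ/ are [+voice]; /p, f, β, ɥ/ are [+labial]. The remaining /ʂ, tʃ, s, θ, ʃ/ satisfy [−labial], [−voice], [−dorsal].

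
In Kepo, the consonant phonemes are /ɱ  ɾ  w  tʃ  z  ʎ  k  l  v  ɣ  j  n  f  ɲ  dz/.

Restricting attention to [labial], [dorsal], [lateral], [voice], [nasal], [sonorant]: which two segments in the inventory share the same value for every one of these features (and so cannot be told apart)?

dz, z

On the given features, /dz/ and /z/ have an identical profile: [−labial], [−dorsal], [−lateral], [+voice], [−nasal], [−sonorant]. No other two segments in the inventory coincide on all 6 features. (They do differ in [continuant], which is not among the given features.)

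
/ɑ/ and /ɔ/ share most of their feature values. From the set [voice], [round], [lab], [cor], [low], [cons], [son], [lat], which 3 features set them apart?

[labial], [round], [low]

/ɑ/ is the low back unrounded vowel and /ɔ/ is the mid back rounded lax vowel. Both are [+voice], [-coronal], [-consonantal], [+sonorant], [-lateral]. /ɑ/ is [-labial] while /ɔ/ is [+labial]; /ɑ/ is [-round] while /ɔ/ is [+round]; /ɑ/ is [+low] while /ɔ/ is [-low], so the distinguishing features are [labial], [round], [low].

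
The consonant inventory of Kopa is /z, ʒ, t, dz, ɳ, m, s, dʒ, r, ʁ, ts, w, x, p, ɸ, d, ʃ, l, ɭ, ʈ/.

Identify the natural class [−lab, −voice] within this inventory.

Eliminate segments failing any feature: /z, ʒ, dz, ɳ, dʒ, r, ʁ, d, l, ɭ/ are [+voice]; /m, w, p, ɸ/ are [+labial]. The remaining /t, s, ts, x, ʃ, ʈ/ satisfy [−labial], [−voice].

t, s, ts, x, ʃ, ʈ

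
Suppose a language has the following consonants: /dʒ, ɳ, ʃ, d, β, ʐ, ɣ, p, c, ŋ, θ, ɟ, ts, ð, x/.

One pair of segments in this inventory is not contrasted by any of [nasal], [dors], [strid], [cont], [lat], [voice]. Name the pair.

/β/ (voiced bilabial fricative) and /ð/ (voiced dental fricative) are both [−nasal], [−dorsal], [−strident], [+continuant], [−lateral], [+voice], so none of the listed features separates them. (They do differ in [labial] and [coronal], which are not among the given features.) Every other pair in the inventory differs on at least one listed feature.

β, ð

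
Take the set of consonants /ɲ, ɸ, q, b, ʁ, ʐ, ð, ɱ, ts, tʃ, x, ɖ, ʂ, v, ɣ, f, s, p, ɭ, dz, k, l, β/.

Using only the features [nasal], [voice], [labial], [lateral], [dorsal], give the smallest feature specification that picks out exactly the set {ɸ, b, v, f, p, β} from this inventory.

Every target segment is [-nasal], [+labial]; each remaining inventory member fails at least one of these. Each conjunct is needed — [+labial] alone would also admit /ɱ/; [-nasal] alone would also admit /q, ʁ, ʐ, ð, …/ — and no other single listed feature has exactly this extension, so two is the minimum.

[-nasal, +labial]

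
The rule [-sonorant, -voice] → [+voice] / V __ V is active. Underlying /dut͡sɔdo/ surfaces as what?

[dud͡zɔdo]

Only /t͡s/ occurs between two vowels (/u/ __ /ɔ/) and matches the structural description. It is a voiceless alveolar affricate, so [-sonorant, -voice] holds; changing it to [+voice] with all other features held fixed yields /d͡z/ (voiced alveolar affricate). No other segment meets both the structural description and the environment, so the output is [dud͡zɔdo].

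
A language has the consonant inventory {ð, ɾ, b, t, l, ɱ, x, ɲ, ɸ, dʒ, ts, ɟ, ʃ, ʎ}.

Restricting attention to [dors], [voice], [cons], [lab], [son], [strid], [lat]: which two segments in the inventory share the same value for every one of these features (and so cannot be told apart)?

ts, ʃ

/ts/ (voiceless alveolar affricate) and /ʃ/ (voiceless postalveolar fricative) are both [-dorsal], [-voice], [+consonantal], [-labial], [-sonorant], [+strident], [-lateral], so none of the listed features separates them. (They do differ in [continuant], [anterior] and [distributed], which are not among the given features.) Every other pair in the inventory differs on at least one listed feature.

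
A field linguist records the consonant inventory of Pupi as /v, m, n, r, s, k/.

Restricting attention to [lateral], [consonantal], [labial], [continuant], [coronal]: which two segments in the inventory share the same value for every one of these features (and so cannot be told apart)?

s, r

Both /s/ and /r/ are [−lateral], [+consonantal], [−labial], [+continuant], [+coronal]. Since the list omits [sonorant], [voice] and [strident] — which do distinguish the voiceless alveolar fricative from the alveolar trill — this pair collapses; all other pairs remain distinct.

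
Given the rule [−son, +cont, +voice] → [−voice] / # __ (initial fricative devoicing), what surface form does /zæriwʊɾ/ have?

Only the initial segment /z/ is both word-initial and matches the structural description. It is a voiced alveolar fricative, so [−son, +cont, +voice] holds; changing it to [−voice] with all other features held fixed yields /s/ (voiceless alveolar fricative). No other segment meets both the structural description and the environment, so the output is [særiwʊɾ].

[særiwʊɾ]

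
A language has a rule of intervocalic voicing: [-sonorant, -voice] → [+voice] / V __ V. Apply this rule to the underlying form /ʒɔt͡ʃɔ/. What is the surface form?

[ʒɔd͡ʒɔ]

The only segment in the rule's environment that also matches [-sonorant, -voice] is /t͡ʃ/. Applying [+voice] turns the voiceless postalveolar affricate into /d͡ʒ/ (voiced postalveolar affricate), giving [ʒɔd͡ʒɔ].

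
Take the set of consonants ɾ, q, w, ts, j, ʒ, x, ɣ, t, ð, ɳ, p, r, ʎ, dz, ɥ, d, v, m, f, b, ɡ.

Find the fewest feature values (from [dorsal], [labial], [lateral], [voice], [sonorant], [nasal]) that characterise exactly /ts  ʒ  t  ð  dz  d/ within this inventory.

[-sonorant, -labial, -dorsal]

The class [-sonorant], [-labial], [-dorsal] has exactly /ts, ʒ, t, ð, dz, d/ as its extension in this inventory. No smaller conjunction from the listed features achieves this: [-labial, -dorsal] alone would also admit /ɾ, ɳ, r/; [-sonorant, -dorsal] alone would also admit /p, v, f, b/; [-sonorant, -labial] alone would also admit /q, x, ɣ, ɡ/; and checking the remaining two-feature bundles turns up none with this extension.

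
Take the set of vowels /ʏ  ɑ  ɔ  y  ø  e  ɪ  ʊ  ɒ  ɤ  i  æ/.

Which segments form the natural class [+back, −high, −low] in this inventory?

ɔ, ɤ

The [+back] segments are /ɑ, ɔ, ʊ, ɒ, ɤ/.
Then [−high] gives /ɑ, ɔ, ɒ, ɤ/.
Intersecting with [−low] leaves /ɔ, ɤ/.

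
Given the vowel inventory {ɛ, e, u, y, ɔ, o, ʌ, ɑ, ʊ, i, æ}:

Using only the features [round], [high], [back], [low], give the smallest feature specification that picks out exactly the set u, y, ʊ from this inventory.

[+high, +round]

Every target segment is [+high], [+round]; each remaining inventory member fails at least one of these. Each conjunct is needed — [+round] alone would also admit /ɔ, o/; [+high] alone would also admit /i/ — and no other single listed feature has exactly this extension, so two is the minimum.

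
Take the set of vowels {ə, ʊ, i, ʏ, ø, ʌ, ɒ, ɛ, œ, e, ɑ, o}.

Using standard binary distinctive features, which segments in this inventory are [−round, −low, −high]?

Eliminate segments failing any feature: /ʊ, ʏ, ø, ɒ, œ, o/ are [+round]; /i/ is [+high]; /ɑ/ is [+low]. The remaining /ə, ʌ, ɛ, e/ satisfy [−round], [−low], [−high].

ə, ʌ, ɛ, e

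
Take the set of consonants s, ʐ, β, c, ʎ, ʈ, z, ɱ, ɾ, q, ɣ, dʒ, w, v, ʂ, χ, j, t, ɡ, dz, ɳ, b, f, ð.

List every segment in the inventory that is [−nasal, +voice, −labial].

ʐ, ʎ, z, ɾ, ɣ, dʒ, j, ɡ, dz, ð

Checking each segment against [−nasal], [+voice], [−labial]: /ʐ/ (voiced retroflex fricative), /ʎ/ (palatal lateral approximant), /z/ (voiced alveolar fricative), /ɾ/ (alveolar tap), /ɣ/ (voiced velar fricative), /dʒ/ (voiced postalveolar affricate), among others, satisfy every feature; every other segment in the inventory fails at least one.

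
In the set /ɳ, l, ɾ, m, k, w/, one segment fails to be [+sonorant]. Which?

k

Every segment except /k/ is [+sonorant]. /k/ (voiceless velar stop) is [-sonorant], so it is the exception.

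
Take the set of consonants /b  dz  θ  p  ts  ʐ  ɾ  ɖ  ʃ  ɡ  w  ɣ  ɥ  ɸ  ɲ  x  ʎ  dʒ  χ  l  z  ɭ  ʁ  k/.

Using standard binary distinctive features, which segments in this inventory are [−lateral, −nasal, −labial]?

dz, θ, ts, ʐ, ɾ, ɖ, ʃ, ɡ, ɣ, x, dʒ, χ, z, ʁ, k

Eliminate segments failing any feature: /b, p, w, ɥ, ɸ/ are [+labial]; /ɲ/ is [+nasal]; /ʎ, l, ɭ/ are [+lateral]. The remaining /dz, θ, ts, ʐ, ɾ, ɖ, ʃ, ɡ, ɣ, x, dʒ, χ, z, ʁ, k/ satisfy [−lateral], [−nasal], [−labial].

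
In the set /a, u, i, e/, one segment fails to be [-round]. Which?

u

/a, e, i/ are all [-round]; /u/ (high back rounded tense vowel) is [+round].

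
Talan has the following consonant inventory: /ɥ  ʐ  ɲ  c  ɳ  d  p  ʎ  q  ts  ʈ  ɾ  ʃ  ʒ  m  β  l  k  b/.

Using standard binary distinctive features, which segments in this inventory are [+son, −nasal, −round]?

Among the inventory, the [+sonorant] segments are /ɥ, ɲ, ɳ, ʎ, ɾ, m, l/.
Within that set, [−nasal] gives /ɥ, ʎ, ɾ, l/.
Of those, [−round] leaves /ʎ, ɾ, l/.

ʎ, ɾ, l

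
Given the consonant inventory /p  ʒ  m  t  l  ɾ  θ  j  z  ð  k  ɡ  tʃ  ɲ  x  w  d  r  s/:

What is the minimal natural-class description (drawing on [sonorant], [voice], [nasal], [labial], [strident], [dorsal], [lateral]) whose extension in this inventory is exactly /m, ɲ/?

[+nasal]

/m, ɲ/ are exactly the [+nasal] segments in the inventory, so a single feature suffices.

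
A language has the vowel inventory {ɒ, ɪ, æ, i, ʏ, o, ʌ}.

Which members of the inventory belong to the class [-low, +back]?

The [-low] segments are /ɪ, i, ʏ, o, ʌ/.
Among these, [+back] leaves /o, ʌ/.

o, ʌ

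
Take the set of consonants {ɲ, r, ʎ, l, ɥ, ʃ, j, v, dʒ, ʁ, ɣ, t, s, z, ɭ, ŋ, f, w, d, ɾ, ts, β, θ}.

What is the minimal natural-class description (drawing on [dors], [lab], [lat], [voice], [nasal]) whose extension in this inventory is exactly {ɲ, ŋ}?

/ɲ, ŋ/ are exactly the [+nasal] segments in the inventory, so a single feature suffices.

[+nasal]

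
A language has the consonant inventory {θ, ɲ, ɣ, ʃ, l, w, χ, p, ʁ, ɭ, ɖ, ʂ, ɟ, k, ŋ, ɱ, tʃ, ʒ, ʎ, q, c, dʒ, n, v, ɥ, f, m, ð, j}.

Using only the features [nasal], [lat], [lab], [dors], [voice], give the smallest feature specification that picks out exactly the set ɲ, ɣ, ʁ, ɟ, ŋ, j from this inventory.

[+voice, -lat, -lab, +dors]

/ɲ, ɣ, ʁ, ɟ, ŋ, j/ are all [+voice], [-lateral], [-labial], [+dorsal], and no other segment in the inventory matches all four values. Dropping any one of them over-generates: [-lateral, -labial, +dorsal] alone would also admit /χ, k, q, c/; [+voice, -labial, +dorsal] alone would also admit /ʎ/; [+voice, -lateral, +dorsal] alone would also admit /w, ɥ/; [+voice, -lateral, -labial] alone would also admit /ɖ, ʒ, dʒ, n, …/. No other combination of three listed features picks out exactly this set either, so fewer than four features will not do.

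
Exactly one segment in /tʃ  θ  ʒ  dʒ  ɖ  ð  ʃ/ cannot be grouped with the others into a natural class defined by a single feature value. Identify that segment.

ɖ

/tʃ, θ, ʃ, dʒ, ð, ʒ/ are all [+distributed], but /ɖ/ (voiced retroflex stop) is [−distributed]. No other single segment can be removed to leave a set sharing one feature value that the removed segment lacks, so /ɖ/ is the odd one out.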